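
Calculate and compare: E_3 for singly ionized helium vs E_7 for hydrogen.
He⁺ at n = 3 (E = -6.0470 eV)

Using E_n = -13.6057 Z² / n² eV:

He⁺ (Z = 2) at n = 3:
E = -13.6057 × 2² / 3² = -13.6057 × 4 / 9 = -6.0469778 eV

H (Z = 1) at n = 7:
E = -13.6057 × 1² / 7² = -13.6057 × 1 / 49 = -0.2776673 eV

Since -6.0469778 eV < -0.2776673 eV,
He⁺ at n = 3 is more tightly bound (requires more energy to ionize).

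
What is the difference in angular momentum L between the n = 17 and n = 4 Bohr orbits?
1.371e-33 J·s (or 13ℏ)

In the Bohr model, L_n = nℏ where ℏ = 1.05457e-34 J·s.

L_17 = 17ℏ = 1.79277e-33 J·s
L_4 = 4ℏ = 4.21828e-34 J·s

ΔL = L_17 - L_4 = (17 - 4)ℏ = 13ℏ
ΔL = 13 × 1.05457e-34 J·s = 1.371e-33 J·s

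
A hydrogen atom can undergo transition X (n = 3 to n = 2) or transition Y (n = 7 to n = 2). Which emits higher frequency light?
7 → 2

Calculate the energy for each transition:

Transition 3 → 2:
ΔE₁ = |E_2 - E_3| = |-13.6057/2² - (-13.6057/3²)|
ΔE₁ = |-3.401425000 - (-1.511744444)| = 1.889681 eV

Transition 7 → 2:
ΔE₂ = |E_2 - E_7| = |-13.6057/2² - (-13.6057/7²)|
ΔE₂ = |-3.401425000 - (-0.277667347)| = 3.123758 eV

Since 3.123758 eV > 1.889681 eV, the transition 7 → 2 emits the more energetic photon.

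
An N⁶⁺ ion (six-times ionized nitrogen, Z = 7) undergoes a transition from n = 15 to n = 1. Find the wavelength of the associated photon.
1.868027 nm

First, find the transition energy using E_n = -13.6057 Z² / n² eV:
E_15 = -13.6057 × 7² / 15² = -2.96301911 eV
E_1 = -13.6057 × 7² / 1² = -666.67930000 eV

Photon energy: |ΔE| = |E_1 - E_15| = 663.71628089 eV

Convert to wavelength using E = hc/λ with hc = 1239.84 eV·nm:
λ = hc/E = 1239.84 eV·nm / 663.71628089 eV
λ = 1.868027 nm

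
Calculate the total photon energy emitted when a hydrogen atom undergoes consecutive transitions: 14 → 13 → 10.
0.066640 eV

The energy levels of hydrogen are E_n = -13.6057 / n² eV.

First transition (14 → 13):
ΔE₁ = |E_13 - E_14|
ΔE₁ = |-0.080507100592 - (-0.069416836735)| = 0.011090264 eV

Second transition (13 → 10):
ΔE₂ = |E_10 - E_13|
ΔE₂ = |-0.136057000000 - (-0.080507100592)| = 0.055549899 eV

Total energy released:
E_total = ΔE₁ + ΔE₂ = 0.011090264 + 0.055549899 = 0.066640 eV

Note: This equals the direct transition 14 → 10: 0.066640 eV ✓
Energy is conserved regardless of the path taken.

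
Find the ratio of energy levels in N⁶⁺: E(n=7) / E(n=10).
2.0408

Using E_n = -13.6057 Z² / n² eV with Z = 7:

E_7 = -13.6057 × 7² / 7² = -666.6793 / 49 = -13.6057000000 eV
E_10 = -13.6057 × 7² / 10² = -666.6793 / 100 = -6.6667930000 eV

The ratio is:
E_7/E_10 = (-13.6057000000) / (-6.6667930000)
E_7/E_10 = (-666.6793/49) / (-666.6793/100)
E_7/E_10 = 100/49
E_7/E_10 = 2.0408
(Note: the Z² factors cancel in the ratio.)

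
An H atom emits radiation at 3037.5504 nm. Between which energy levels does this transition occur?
n = 10 → n = 5

First, find the photon energy from the wavelength (hc = 1239.84 eV·nm):
E = hc/λ = 1239.84 eV·nm / 3037.5504 nm = 0.40817101 eV

The energy levels of hydrogen satisfy E_n = -13.6057 / n² eV, so an emission n_i → n_f releases
ΔE = 13.6057 × (1/n_f² − 1/n_i²) eV.

Setting ΔE equal to the photon energy:
1/n_f² − 1/n_i² = 0.40817101 / 13.6057 = 0.030000001

Since 1/n_i² must be positive, we need 1/n_f² > 0.030000001, i.e. n_f ≤ 5. For each allowed n_f, solve n_i = (1/n_f² − 0.030000001)^(−1/2) and check whether it is a whole number:
  n_f = 1: 1/n_i² = 1.000000000 − 0.030000001 = 0.969999999 → n_i = 1.015  (not an integer) ✗
  n_f = 2: 1/n_i² = 0.250000000 − 0.030000001 = 0.219999999 → n_i = 2.132  (not an integer) ✗
  n_f = 3: 1/n_i² = 0.111111111 − 0.030000001 = 0.081111110 → n_i = 3.511  (not an integer) ✗
  n_f = 4: 1/n_i² = 0.062500000 − 0.030000001 = 0.032499999 → n_i = 5.547  (not an integer) ✗
  n_f = 5: 1/n_i² = 0.040000000 − 0.030000001 = 0.009999999 → n_i = 10.000  → integer, n_i = 10 ✓

Only n_f = 5 gives an integer upper level, n_i = 10.

The transition is from n = 10 to n = 5 (emission).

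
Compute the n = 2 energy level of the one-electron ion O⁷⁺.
-217.6912 eV

For hydrogen-like ions, the energy levels scale with Z²:
E_n = -13.6057 Z² / n² eV

For O⁷⁺ (Z = 8) at n = 2:
E_2 = -13.6057 × 8² / 2²
E_2 = -13.6057 × 64 / 4
E_2 = -870.7648 / 4
E_2 = -217.6912 eV

The energy is 64 times more negative than hydrogen at the same n due to the stronger nuclear charge.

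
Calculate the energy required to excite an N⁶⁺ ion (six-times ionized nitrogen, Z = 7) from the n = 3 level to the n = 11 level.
68.565731 eV

The energy levels of a hydrogen-like atom are E_n = -13.6057 Z² eV / n².

Energy at n = 3: E_3 = -13.6057 × 7² / 3² = -74.075477778 eV
Energy at n = 11: E_11 = -13.6057 × 7² / 11² = -5.509746281 eV

The excitation energy is the difference:
ΔE = E_11 - E_3
ΔE = -5.509746281 - (-74.075477778)
ΔE = 68.565731 eV

Since this is positive, energy must be absorbed (photon absorption).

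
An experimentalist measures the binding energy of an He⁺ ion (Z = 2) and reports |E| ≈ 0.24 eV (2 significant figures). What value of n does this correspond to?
n = 15

The exact energy levels follow E_n = -13.6057 Z² / n² eV with Z = 2.

The measured value (-0.24 eV) is reported to only 2 significant figures, so we must test candidate n values and see which one matches to that precision.

Candidate energies:
  n = 13:  E = -13.6057 × 2² / 13² = -0.32203 eV
  n = 14:  E = -13.6057 × 2² / 14² = -0.27767 eV
  n = 15:  E = -13.6057 × 2² / 15² = -0.24188 eV  ← matches
  n = 16:  E = -13.6057 × 2² / 16² = -0.21259 eV
  n = 17:  E = -13.6057 × 2² / 17² = -0.18831 eV

Checking against the measurement of -0.24 eV (2 sig figs), only n = 15 agrees:
E_15 = -0.24188 eV, which rounds to -0.24 eV ✓

Therefore n = 15.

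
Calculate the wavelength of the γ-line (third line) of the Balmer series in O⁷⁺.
6.7802 nm

The lines of a series are numbered from the longest wavelength (smallest ΔE) outward; the third line is the transition from n = n_f + 3 to n_f.
The Balmer series has all transitions ending at n_f = 2.

For O⁷⁺ (Z = 8), the third line (γ-line) is the jump from n = 5 to n = 2:
E_5 = -13.6057 × 8² / 5² = -34.830592 eV
E_2 = -13.6057 × 8² / 2² = -217.691200 eV
ΔE = E_5 - E_2 = 182.860608 eV

λ = hc/E = 1239.84 eV·nm / 182.860608 eV
λ = 6.7802 nm

This is the γ-line of the Balmer series in O⁷⁺.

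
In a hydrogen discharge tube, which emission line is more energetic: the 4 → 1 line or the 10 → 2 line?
4 → 1

Calculate the energy for each transition:

Transition 4 → 1:
ΔE₁ = |E_1 - E_4| = |-13.6057/1² - (-13.6057/4²)|
ΔE₁ = |-13.6057000000 - (-0.8503562500)| = 12.7553438 eV

Transition 10 → 2:
ΔE₂ = |E_2 - E_10| = |-13.6057/2² - (-13.6057/10²)|
ΔE₂ = |-3.4014250000 - (-0.1360570000)| = 3.2653680 eV

Since 12.7553438 eV > 3.2653680 eV, the transition 4 → 1 emits the more energetic photon.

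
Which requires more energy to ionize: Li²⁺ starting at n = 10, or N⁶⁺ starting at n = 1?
N⁶⁺ at n = 1 (E = -666.67930 eV)

Using E_n = -13.6057 Z² / n² eV:

Li²⁺ (Z = 3) at n = 10:
E = -13.6057 × 3² / 10² = -13.6057 × 9 / 100 = -1.22451300 eV

N⁶⁺ (Z = 7) at n = 1:
E = -13.6057 × 7² / 1² = -13.6057 × 49 / 1 = -666.67930000 eV

Since -666.67930000 eV < -1.22451300 eV,
N⁶⁺ at n = 1 is more tightly bound (requires more energy to ionize).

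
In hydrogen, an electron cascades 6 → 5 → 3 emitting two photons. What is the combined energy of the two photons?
1.13381 eV

The energy levels of hydrogen are E_n = -13.6057 / n² eV.

First transition (6 → 5):
ΔE₁ = |E_5 - E_6|
ΔE₁ = |-0.54422800000 - (-0.37793611111)| = 0.16629189 eV

Second transition (5 → 3):
ΔE₂ = |E_3 - E_5|
ΔE₂ = |-1.51174444444 - (-0.54422800000)| = 0.96751644 eV

Total energy released:
E_total = ΔE₁ + ΔE₂ = 0.16629189 + 0.96751644 = 1.13381 eV

Note: This equals the direct transition 6 → 3: 1.13381 eV ✓
Energy is conserved regardless of the path taken.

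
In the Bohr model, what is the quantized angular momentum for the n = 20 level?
2.109e-33 J·s (or 20ℏ)

In the Bohr model, angular momentum is quantized:
L = nℏ

where ℏ = h/(2π) = 1.05457e-34 J·s

For n = 20:
L = 20 × 1.05457e-34 J·s
L = 2.109e-33 J·s

This can also be written as L = 20ℏ.
The angular momentum is an integer multiple of the reduced Planck constant.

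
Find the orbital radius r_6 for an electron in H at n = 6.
1.9050 nm (or 19.0504 Å)

The Bohr radius formula is:
r_n = n² a₀ / Z

where a₀ = 0.0529177 nm is the Bohr radius.

For H (Z = 1) at n = 6:
r_6 = 6² × 0.0529177 nm / 1
r_6 = 36 × 0.0529177 nm / 1
r_6 = 1.90504 nm / 1
r_6 = 1.9050 nm

The electron orbits at approximately 1.9050 nm from the nucleus.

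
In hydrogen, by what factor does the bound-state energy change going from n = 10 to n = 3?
11.111111

Using E_n = -13.6057 Z² / n² eV with Z = 1:

E_3 = -13.6057 / 3² = -13.6057 / 9 = -1.511744444444 eV
E_10 = -13.6057 / 10² = -13.6057 / 100 = -0.136057000000 eV

The ratio is:
E_3/E_10 = (-1.511744444444) / (-0.136057000000)
E_3/E_10 = (-13.6057/9) / (-13.6057/100)
E_3/E_10 = 100/9
E_3/E_10 = 11.111111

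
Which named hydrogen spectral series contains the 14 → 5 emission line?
Pfund series

The spectral series in hydrogen are named based on the final (lower) energy level:
- Lyman series: n_final = 1 (ultraviolet)
- Balmer series: n_final = 2 (visible/near-UV)
- Paschen series: n_final = 3 (infrared)
- Brackett series: n_final = 4 (infrared)
- Pfund series: n_final = 5 (far infrared)

Since this transition ends at n = 5, it belongs to the Pfund series.

For reference, this 14 → 5 line has photon energy
ΔE = 13.6057 eV × (1/5² - 1/14²) = 0.47481116 eV,
corresponding to wavelength λ = hc/ΔE = 1239.84 eV·nm / 0.47481116 eV = 2611.23 nm in the far infrared region.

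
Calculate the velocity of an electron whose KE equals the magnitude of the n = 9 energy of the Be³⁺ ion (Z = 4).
9.723e+05 m/s (or 0.32433% of c)

The binding energy at n = 9 for Be³⁺ is:
E_9 = -13.6057 × 4²/9² = -2.6875457 eV
|E_9| = 2.6875457 eV

Convert to Joules:
KE = 2.6875457 eV × (1.602177 × 10⁻¹⁹ J/eV) = 4.30592e-19 J

Using KE = ½mv²:
v = √(2·KE/m_e)
v = √(2 × 4.30592e-19 J / 9.10938 × 10⁻³¹ kg)
v = 9.723e+05 m/s

This is approximately 0.32433% the speed of light.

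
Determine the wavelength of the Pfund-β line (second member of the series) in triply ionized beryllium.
290.703069 nm

The lines of a series are numbered from the longest wavelength (smallest ΔE) outward; the second line is the transition from n = n_f + 2 to n_f.
The Pfund series has all transitions ending at n_f = 5.

For Be³⁺ (Z = 4), the second line (β-line) is the jump from n = 7 to n = 5:
E_7 = -13.6057 × 4² / 7² = -4.4426775510 eV
E_5 = -13.6057 × 4² / 5² = -8.7076480000 eV
ΔE = E_7 - E_5 = 4.2649704490 eV

λ = hc/E = 1239.84 eV·nm / 4.2649704490 eV
λ = 290.703069 nm

This is the β-line of the Pfund series in Be³⁺.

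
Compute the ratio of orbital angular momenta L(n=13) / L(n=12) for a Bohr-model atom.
1.08

In the Bohr model, L_n = nℏ, so the ratio is purely the ratio of quantum numbers:

L_13/L_12 = 13ℏ / 12ℏ = 13/12 = 1.08

The angular momentum scales linearly with n.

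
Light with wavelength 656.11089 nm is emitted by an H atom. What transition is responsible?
n = 3 → n = 2

First, find the photon energy from the wavelength (hc = 1239.84 eV·nm):
E = hc/λ = 1239.84 eV·nm / 656.11089 nm = 1.8896806 eV

The energy levels of hydrogen satisfy E_n = -13.6057 / n² eV, so an emission n_i → n_f releases
ΔE = 13.6057 × (1/n_f² − 1/n_i²) eV.

Setting ΔE equal to the photon energy:
1/n_f² − 1/n_i² = 1.8896806 / 13.6057 = 0.13888889

Since 1/n_i² must be positive, we need 1/n_f² > 0.13888889, i.e. n_f ≤ 2. For each allowed n_f, solve n_i = (1/n_f² − 0.13888889)^(−1/2) and check whether it is a whole number:
  n_f = 1: 1/n_i² = 1.00000000 − 0.13888889 = 0.86111111 → n_i = 1.078  (not an integer) ✗
  n_f = 2: 1/n_i² = 0.25000000 − 0.13888889 = 0.11111111 → n_i = 3.000  → integer, n_i = 3 ✓

Only n_f = 2 gives an integer upper level, n_i = 3.

The transition is from n = 3 to n = 2 (emission).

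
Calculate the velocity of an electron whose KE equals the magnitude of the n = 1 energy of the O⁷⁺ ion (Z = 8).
1.7502e+07 m/s (or 5.84% of c)

The binding energy at n = 1 for O⁷⁺ is:
E_1 = -13.6057 × 8²/1² = -870.76480 eV
|E_1| = 870.76480 eV

Convert to Joules:
KE = 870.76480 eV × (1.602177 × 10⁻¹⁹ J/eV) = 1.395119e-16 J

Using KE = ½mv²:
v = √(2·KE/m_e)
v = √(2 × 1.395119e-16 J / 9.10938 × 10⁻³¹ kg)
v = 1.7502e+07 m/s

This is approximately 5.84% the speed of light.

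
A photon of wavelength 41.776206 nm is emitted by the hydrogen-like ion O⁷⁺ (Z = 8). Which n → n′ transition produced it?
n = 13 → n = 5

First, find the photon energy from the wavelength (hc = 1239.84 eV·nm):
E = hc/λ = 1239.84 eV·nm / 41.776206 nm = 29.678138 eV

The energy levels of O⁷⁺ satisfy E_n = -13.6057 × 8² / n² eV, so an emission n_i → n_f releases
ΔE = 13.6057 × 8² × (1/n_f² − 1/n_i²) eV.

Setting ΔE equal to the photon energy:
1/n_f² − 1/n_i² = 29.678138 / (13.6057 × 8²) = 0.034082841

Since 1/n_i² must be positive, we need 1/n_f² > 0.034082841, i.e. n_f ≤ 5. For each allowed n_f, solve n_i = (1/n_f² − 0.034082841)^(−1/2) and check whether it is a whole number:
  n_f = 1: 1/n_i² = 1.000000000 − 0.034082841 = 0.965917159 → n_i = 1.017  (not an integer) ✗
  n_f = 2: 1/n_i² = 0.250000000 − 0.034082841 = 0.215917159 → n_i = 2.152  (not an integer) ✗
  n_f = 3: 1/n_i² = 0.111111111 − 0.034082841 = 0.077028270 → n_i = 3.603  (not an integer) ✗
  n_f = 4: 1/n_i² = 0.062500000 − 0.034082841 = 0.028417159 → n_i = 5.932  (not an integer) ✗
  n_f = 5: 1/n_i² = 0.040000000 − 0.034082841 = 0.005917159 → n_i = 13.000  → integer, n_i = 13 ✓

Only n_f = 5 gives an integer upper level, n_i = 13.

The transition is from n = 13 to n = 5 (emission).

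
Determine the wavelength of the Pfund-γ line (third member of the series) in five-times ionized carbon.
103.8479 nm

The lines of a series are numbered from the longest wavelength (smallest ΔE) outward; the third line is the transition from n = n_f + 3 to n_f.
The Pfund series has all transitions ending at n_f = 5.

For C⁵⁺ (Z = 6), the third line (γ-line) is the jump from n = 8 to n = 5:
E_8 = -13.6057 × 6² / 8² = -7.6532063 eV
E_5 = -13.6057 × 6² / 5² = -19.5922080 eV
ΔE = E_8 - E_5 = 11.9390017 eV

λ = hc/E = 1239.84 eV·nm / 11.9390017 eV
λ = 103.8479 nm

This is the γ-line of the Pfund series in C⁵⁺.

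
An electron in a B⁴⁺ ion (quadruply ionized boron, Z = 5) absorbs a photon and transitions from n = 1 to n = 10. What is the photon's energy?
336.741 eV

The energy levels of a hydrogen-like atom are E_n = -13.6057 Z² eV / n².

Energy at n = 1: E_1 = -13.6057 × 5² / 1² = -340.142500 eV
Energy at n = 10: E_10 = -13.6057 × 5² / 10² = -3.401425 eV

The excitation energy is the difference:
ΔE = E_10 - E_1
ΔE = -3.401425 - (-340.142500)
ΔE = 336.741 eV

Since this is positive, energy must be absorbed (photon absorption).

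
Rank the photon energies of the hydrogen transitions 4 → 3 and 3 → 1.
3 → 1

Calculate the energy for each transition:

Transition 4 → 3:
ΔE₁ = |E_3 - E_4| = |-13.6057/3² - (-13.6057/4²)|
ΔE₁ = |-1.5117444444 - (-0.8503562500)| = 0.6613882 eV

Transition 3 → 1:
ΔE₂ = |E_1 - E_3| = |-13.6057/1² - (-13.6057/3²)|
ΔE₂ = |-13.6057000000 - (-1.5117444444)| = 12.0939556 eV

Since 12.0939556 eV > 0.6613882 eV, the transition 3 → 1 emits the more energetic photon.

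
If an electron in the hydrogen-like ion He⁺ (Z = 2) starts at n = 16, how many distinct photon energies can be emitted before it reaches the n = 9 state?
28

The electron can occupy levels n = 9, 10, ..., 16 during de-excitation — that is m = 16 - 9 + 1 = 8 distinct levels.

The number of distinct spectral lines equals the number of ways to choose 2 of these m levels (each pair gives one possible emission transition):

Number of lines = m(m-1)/2 = 8×7/2 = 28

These correspond to all possible transitions between the 8 levels:
16 → 15, 16 → 14, 16 → 13, 16 → 12, 16 → 11, 16 → 10, 16 → 9, 15 → 14...

Each transition produces a photon with a unique energy (and thus wavelength). This count does not depend on Z.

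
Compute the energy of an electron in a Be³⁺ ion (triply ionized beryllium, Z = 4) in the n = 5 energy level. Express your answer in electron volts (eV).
-8.707648 eV

The energy levels of a hydrogen-like atom are given by:
E_n = -13.6057 Z² / n² eV  (with Z = 4 for Be³⁺)

For n = 5:
E_5 = -13.6057 × 4² / 5²
E_5 = -13.6057 × 16 / 25
E_5 = -8.707648 eV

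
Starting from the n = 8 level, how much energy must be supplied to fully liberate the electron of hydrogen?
0.213 eV

The ionization energy is the energy needed to remove the electron completely (n → ∞).

For hydrogen, E_n = -13.6057 eV / n².

At n = 8: E_8 = -13.6057 / 8² = -0.212589 eV
At n = ∞: E_∞ = 0 eV

Ionization energy = E_∞ - E_8 = 0 - (-0.212589) = 0.212589 eV
Ionization energy ≈ 0.213 eV

This is also called the binding energy of the electron in state n = 8.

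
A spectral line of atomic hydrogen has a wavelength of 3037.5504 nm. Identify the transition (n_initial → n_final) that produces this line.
n = 10 → n = 5

First, find the photon energy from the wavelength (hc = 1239.84 eV·nm):
E = hc/λ = 1239.84 eV·nm / 3037.5504 nm = 0.40817101 eV

The energy levels of hydrogen satisfy E_n = -13.6057 / n² eV, so an emission n_i → n_f releases
ΔE = 13.6057 × (1/n_f² − 1/n_i²) eV.

Setting ΔE equal to the photon energy:
1/n_f² − 1/n_i² = 0.40817101 / 13.6057 = 0.030000001

Since 1/n_i² must be positive, we need 1/n_f² > 0.030000001, i.e. n_f ≤ 5. For each allowed n_f, solve n_i = (1/n_f² − 0.030000001)^(−1/2) and check whether it is a whole number:
  n_f = 1: 1/n_i² = 1.000000000 − 0.030000001 = 0.969999999 → n_i = 1.015  (not an integer) ✗
  n_f = 2: 1/n_i² = 0.250000000 − 0.030000001 = 0.219999999 → n_i = 2.132  (not an integer) ✗
  n_f = 3: 1/n_i² = 0.111111111 − 0.030000001 = 0.081111110 → n_i = 3.511  (not an integer) ✗
  n_f = 4: 1/n_i² = 0.062500000 − 0.030000001 = 0.032499999 → n_i = 5.547  (not an integer) ✗
  n_f = 5: 1/n_i² = 0.040000000 − 0.030000001 = 0.009999999 → n_i = 10.000  → integer, n_i = 10 ✓

Only n_f = 5 gives an integer upper level, n_i = 10.

The transition is from n = 10 to n = 5 (emission).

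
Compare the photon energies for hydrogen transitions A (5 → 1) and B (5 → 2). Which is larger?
5 → 1

Calculate the energy for each transition:

Transition 5 → 1:
ΔE₁ = |E_1 - E_5| = |-13.6057/1² - (-13.6057/5²)|
ΔE₁ = |-13.60570000000 - (-0.54422800000)| = 13.06147200 eV

Transition 5 → 2:
ΔE₂ = |E_2 - E_5| = |-13.6057/2² - (-13.6057/5²)|
ΔE₂ = |-3.40142500000 - (-0.54422800000)| = 2.85719700 eV

Since 13.06147200 eV > 2.85719700 eV, the transition 5 → 1 emits the more energetic photon.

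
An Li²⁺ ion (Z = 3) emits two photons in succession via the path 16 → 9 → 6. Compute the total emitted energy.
2.92310 eV

The energy levels of Li²⁺ are E_n = -13.6057 × 3² / n² eV.

First transition (16 → 9):
ΔE₁ = |E_9 - E_16|
ΔE₁ = |-1.51174444444 - (-0.47832539063)| = 1.03341905 eV

Second transition (9 → 6):
ΔE₂ = |E_6 - E_9|
ΔE₂ = |-3.40142500000 - (-1.51174444444)| = 1.88968056 eV

Total energy released:
E_total = ΔE₁ + ΔE₂ = 1.03341905 + 1.88968056 = 2.92310 eV

Note: This equals the direct transition 16 → 6: 2.92310 eV ✓
Energy is conserved regardless of the path taken.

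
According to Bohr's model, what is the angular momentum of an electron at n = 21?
2.215e-33 J·s (or 21ℏ)

In the Bohr model, angular momentum is quantized:
L = nℏ

where ℏ = h/(2π) = 1.05457e-34 J·s

For n = 21:
L = 21 × 1.05457e-34 J·s
L = 2.215e-33 J·s

This can also be written as L = 21ℏ.
The angular momentum is an integer multiple of the reduced Planck constant.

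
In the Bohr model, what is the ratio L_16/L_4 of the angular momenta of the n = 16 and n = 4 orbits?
4.00

In the Bohr model, L_n = nℏ, so the ratio is purely the ratio of quantum numbers:

L_16/L_4 = 16ℏ / 4ℏ = 16/4 = 4.00

The angular momentum scales linearly with n.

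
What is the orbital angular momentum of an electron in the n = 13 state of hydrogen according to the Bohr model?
1.371e-33 J·s (or 13ℏ)

In the Bohr model, angular momentum is quantized:
L = nℏ

where ℏ = h/(2π) = 1.05457e-34 J·s

For n = 13:
L = 13 × 1.05457e-34 J·s
L = 1.371e-33 J·s

This can also be written as L = 13ℏ.
The angular momentum is an integer multiple of the reduced Planck constant.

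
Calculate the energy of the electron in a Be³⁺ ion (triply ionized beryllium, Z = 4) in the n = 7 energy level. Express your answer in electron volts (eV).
-4.44 eV

The energy levels of a hydrogen-like atom are given by:
E_n = -13.6057 Z² / n² eV  (with Z = 4 for Be³⁺)

For n = 7:
E_7 = -13.6057 × 4² / 7²
E_7 = -13.6057 × 16 / 49
E_7 = -4.44 eV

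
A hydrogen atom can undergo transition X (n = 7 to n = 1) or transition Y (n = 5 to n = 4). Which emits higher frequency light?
7 → 1

Calculate the energy for each transition:

Transition 7 → 1:
ΔE₁ = |E_1 - E_7| = |-13.6057/1² - (-13.6057/7²)|
ΔE₁ = |-13.605700000 - (-0.277667347)| = 13.328033 eV

Transition 5 → 4:
ΔE₂ = |E_4 - E_5| = |-13.6057/4² - (-13.6057/5²)|
ΔE₂ = |-0.850356250 - (-0.544228000)| = 0.306128 eV

Since 13.328033 eV > 0.306128 eV, the transition 7 → 1 emits the more energetic photon.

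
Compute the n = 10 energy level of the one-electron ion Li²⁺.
-1.2245 eV

For hydrogen-like ions, the energy levels scale with Z²:
E_n = -13.6057 Z² / n² eV

For Li²⁺ (Z = 3) at n = 10:
E_10 = -13.6057 × 3² / 10²
E_10 = -13.6057 × 9 / 100
E_10 = -122.4513 / 100
E_10 = -1.2245 eV

The energy is 9 times more negative than hydrogen at the same n due to the stronger nuclear charge.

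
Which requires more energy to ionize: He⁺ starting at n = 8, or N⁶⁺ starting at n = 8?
N⁶⁺ at n = 8 (E = -10.42 eV)

Using E_n = -13.6057 Z² / n² eV:

He⁺ (Z = 2) at n = 8:
E = -13.6057 × 2² / 8² = -13.6057 × 4 / 64 = -0.85036 eV

N⁶⁺ (Z = 7) at n = 8:
E = -13.6057 × 7² / 8² = -13.6057 × 49 / 64 = -10.41686 eV

Since -10.41686 eV < -0.85036 eV,
N⁶⁺ at n = 8 is more tightly bound (requires more energy to ionize).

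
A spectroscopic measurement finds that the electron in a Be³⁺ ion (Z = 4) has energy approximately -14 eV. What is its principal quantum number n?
n = 4

The exact energy levels follow E_n = -13.6057 Z² / n² eV with Z = 4.

The measured value (-14 eV) is reported to only 2 significant figures, so we must test candidate n values and see which one matches to that precision.

Candidate energies:
  n = 2:  E = -13.6057 × 4² / 2² = -54.422800 eV
  n = 3:  E = -13.6057 × 4² / 3² = -24.187911 eV
  n = 4:  E = -13.6057 × 4² / 4² = -13.605700 eV  ← matches
  n = 5:  E = -13.6057 × 4² / 5² = -8.707648 eV
  n = 6:  E = -13.6057 × 4² / 6² = -6.046978 eV

Checking against the measurement of -14 eV (2 sig figs), only n = 4 agrees:
E_4 = -13.605700 eV, which rounds to -14 eV ✓

Therefore n = 4.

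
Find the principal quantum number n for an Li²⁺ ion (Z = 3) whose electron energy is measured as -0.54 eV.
n = 15

The exact energy levels follow E_n = -13.6057 Z² / n² eV with Z = 3.

The measured value (-0.54 eV) is reported to only 2 significant figures, so we must test candidate n values and see which one matches to that precision.

Candidate energies:
  n = 13:  E = -13.6057 × 3² / 13² = -0.72456 eV
  n = 14:  E = -13.6057 × 3² / 14² = -0.62475 eV
  n = 15:  E = -13.6057 × 3² / 15² = -0.54423 eV  ← matches
  n = 16:  E = -13.6057 × 3² / 16² = -0.47833 eV
  n = 17:  E = -13.6057 × 3² / 17² = -0.42371 eV

Checking against the measurement of -0.54 eV (2 sig figs), only n = 15 agrees:
E_15 = -0.54423 eV, which rounds to -0.54 eV ✓

Therefore n = 15.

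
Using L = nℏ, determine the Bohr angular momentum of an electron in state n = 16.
1.6873e-33 J·s (or 16ℏ)

In the Bohr model, angular momentum is quantized:
L = nℏ

where ℏ = h/(2π) = 1.054572e-34 J·s

For n = 16:
L = 16 × 1.054572e-34 J·s
L = 1.6873e-33 J·s

This can also be written as L = 16ℏ.
The angular momentum is an integer multiple of the reduced Planck constant.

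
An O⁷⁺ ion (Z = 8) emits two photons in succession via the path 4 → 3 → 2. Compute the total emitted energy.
163.27 eV

The energy levels of O⁷⁺ are E_n = -13.6057 × 8² / n² eV.

First transition (4 → 3):
ΔE₁ = |E_3 - E_4|
ΔE₁ = |-96.75164444 - (-54.42280000)| = 42.32884 eV

Second transition (3 → 2):
ΔE₂ = |E_2 - E_3|
ΔE₂ = |-217.69120000 - (-96.75164444)| = 120.93956 eV

Total energy released:
E_total = ΔE₁ + ΔE₂ = 42.32884 + 120.93956 = 163.27 eV

Note: This equals the direct transition 4 → 2: 163.27 eV ✓
Energy is conserved regardless of the path taken.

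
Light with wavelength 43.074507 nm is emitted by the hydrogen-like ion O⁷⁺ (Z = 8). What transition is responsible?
n = 12 → n = 5

First, find the photon energy from the wavelength (hc = 1239.84 eV·nm):
E = hc/λ = 1239.84 eV·nm / 43.074507 nm = 28.783614 eV

The energy levels of O⁷⁺ satisfy E_n = -13.6057 × 8² / n² eV, so an emission n_i → n_f releases
ΔE = 13.6057 × 8² × (1/n_f² − 1/n_i²) eV.

Setting ΔE equal to the photon energy:
1/n_f² − 1/n_i² = 28.783614 / (13.6057 × 8²) = 0.033055555

Since 1/n_i² must be positive, we need 1/n_f² > 0.033055555, i.e. n_f ≤ 5. For each allowed n_f, solve n_i = (1/n_f² − 0.033055555)^(−1/2) and check whether it is a whole number:
  n_f = 1: 1/n_i² = 1.000000000 − 0.033055555 = 0.966944445 → n_i = 1.017  (not an integer) ✗
  n_f = 2: 1/n_i² = 0.250000000 − 0.033055555 = 0.216944445 → n_i = 2.147  (not an integer) ✗
  n_f = 3: 1/n_i² = 0.111111111 − 0.033055555 = 0.078055556 → n_i = 3.579  (not an integer) ✗
  n_f = 4: 1/n_i² = 0.062500000 − 0.033055555 = 0.029444445 → n_i = 5.828  (not an integer) ✗
  n_f = 5: 1/n_i² = 0.040000000 − 0.033055555 = 0.006944445 → n_i = 12.000  → integer, n_i = 12 ✓

Only n_f = 5 gives an integer upper level, n_i = 12.

The transition is from n = 12 to n = 5 (emission).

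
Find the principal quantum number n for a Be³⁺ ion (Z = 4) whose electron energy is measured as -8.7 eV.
n = 5

The exact energy levels follow E_n = -13.6057 Z² / n² eV with Z = 4.

The measured value (-8.7 eV) is reported to only 2 significant figures, so we must test candidate n values and see which one matches to that precision.

Candidate energies:
  n = 3:  E = -13.6057 × 4² / 3² = -24.187911 eV
  n = 4:  E = -13.6057 × 4² / 4² = -13.605700 eV
  n = 5:  E = -13.6057 × 4² / 5² = -8.707648 eV  ← matches
  n = 6:  E = -13.6057 × 4² / 6² = -6.046978 eV
  n = 7:  E = -13.6057 × 4² / 7² = -4.442678 eV

Checking against the measurement of -8.7 eV (2 sig figs), only n = 5 agrees:
E_5 = -8.707648 eV, which rounds to -8.7 eV ✓

Therefore n = 5.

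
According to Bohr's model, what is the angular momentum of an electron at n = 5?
5.27e-34 J·s (or 5ℏ)

In the Bohr model, angular momentum is quantized:
L = nℏ

where ℏ = h/(2π) = 1.0546e-34 J·s

For n = 5:
L = 5 × 1.0546e-34 J·s
L = 5.27e-34 J·s

This can also be written as L = 5ℏ.
The angular momentum is an integer multiple of the reduced Planck constant.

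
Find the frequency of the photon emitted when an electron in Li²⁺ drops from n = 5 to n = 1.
2.84243e+16 Hz

First, find the transition energy:
E_5 = -13.6057 × 3² / 5² = -4.8980520 eV
E_1 = -13.6057 × 3² / 1² = -122.4513000 eV
|ΔE| = |E_1 - E_5| = 117.5532480 eV

Convert to Joules: E = 117.5532480 eV × (1.602177 × 10⁻¹⁹ J/eV) = 1.8834111e-17 J

Using E = hf:
f = E/h = 1.8834111e-17 J / (6.62607 × 10⁻³⁴ J·s)
f = 2.84243e+16 Hz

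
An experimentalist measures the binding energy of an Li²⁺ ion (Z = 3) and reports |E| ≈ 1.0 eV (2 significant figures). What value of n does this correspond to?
n = 11

The exact energy levels follow E_n = -13.6057 Z² / n² eV with Z = 3.

The measured value (-1.0 eV) is reported to only 2 significant figures, so we must test candidate n values and see which one matches to that precision.

Candidate energies:
  n = 9:  E = -13.6057 × 3² / 9² = -1.51174 eV
  n = 10:  E = -13.6057 × 3² / 10² = -1.22451 eV
  n = 11:  E = -13.6057 × 3² / 11² = -1.01199 eV  ← matches
  n = 12:  E = -13.6057 × 3² / 12² = -0.85036 eV
  n = 13:  E = -13.6057 × 3² / 13² = -0.72456 eV

Checking against the measurement of -1.0 eV (2 sig figs), only n = 11 agrees:
E_11 = -1.01199 eV, which rounds to -1.0 eV ✓

Therefore n = 11.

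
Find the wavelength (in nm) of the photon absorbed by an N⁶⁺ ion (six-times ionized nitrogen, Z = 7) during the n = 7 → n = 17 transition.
109.731510 nm

First, find the transition energy using E_n = -13.6057 Z² / n² eV:
E_7 = -13.6057 × 7² / 7² = -13.605700000 eV
E_17 = -13.6057 × 7² / 17² = -2.306848789 eV

Photon energy: |ΔE| = |E_17 - E_7| = 11.298851211 eV

Convert to wavelength using E = hc/λ with hc = 1239.84 eV·nm:
λ = hc/E = 1239.84 eV·nm / 11.298851211 eV
λ = 109.731510 nm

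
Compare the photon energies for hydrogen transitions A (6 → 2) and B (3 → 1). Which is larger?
3 → 1

Calculate the energy for each transition:

Transition 6 → 2:
ΔE₁ = |E_2 - E_6| = |-13.6057/2² - (-13.6057/6²)|
ΔE₁ = |-3.40142500000 - (-0.37793611111)| = 3.02348889 eV

Transition 3 → 1:
ΔE₂ = |E_1 - E_3| = |-13.6057/1² - (-13.6057/3²)|
ΔE₂ = |-13.60570000000 - (-1.51174444444)| = 12.09395556 eV

Since 12.09395556 eV > 3.02348889 eV, the transition 3 → 1 emits the more energetic photon.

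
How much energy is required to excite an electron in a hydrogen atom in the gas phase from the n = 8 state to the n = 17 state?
0.1655 eV

The energy levels of a hydrogen-like atom are E_n = -13.6057 eV / n².

Energy at n = 8: E_8 = -13.6057 / 8² = -0.2125891 eV
Energy at n = 17: E_17 = -13.6057 / 17² = -0.0470785 eV

The excitation energy is the difference:
ΔE = E_17 - E_8
ΔE = -0.0470785 - (-0.2125891)
ΔE = 0.1655 eV

Since this is positive, energy must be absorbed (photon absorption).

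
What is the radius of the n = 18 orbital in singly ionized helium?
8.5727 nm (or 85.7267 Å)

The Bohr radius formula is:
r_n = n² a₀ / Z

where a₀ = 0.0529177 nm is the Bohr radius.

For He⁺ (Z = 2) at n = 18:
r_18 = 18² × 0.0529177 nm / 2
r_18 = 324 × 0.0529177 nm / 2
r_18 = 17.14533 nm / 2
r_18 = 8.5727 nm

The electron orbits at approximately 8.5727 nm from the nucleus.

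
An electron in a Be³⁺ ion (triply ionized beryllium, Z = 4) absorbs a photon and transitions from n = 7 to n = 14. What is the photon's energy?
3.3320 eV

The energy levels of a hydrogen-like atom are E_n = -13.6057 Z² eV / n².

Energy at n = 7: E_7 = -13.6057 × 4² / 7² = -4.4426776 eV
Energy at n = 14: E_14 = -13.6057 × 4² / 14² = -1.1106694 eV

The excitation energy is the difference:
ΔE = E_14 - E_7
ΔE = -1.1106694 - (-4.4426776)
ΔE = 3.3320 eV

Since this is positive, energy must be absorbed (photon absorption).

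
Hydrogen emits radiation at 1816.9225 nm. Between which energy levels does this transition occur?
n = 9 → n = 4

First, find the photon energy from the wavelength (hc = 1239.84 eV·nm):
E = hc/λ = 1239.84 eV·nm / 1816.9225 nm = 0.68238464 eV

The energy levels of hydrogen satisfy E_n = -13.6057 / n² eV, so an emission n_i → n_f releases
ΔE = 13.6057 × (1/n_f² − 1/n_i²) eV.

Setting ΔE equal to the photon energy:
1/n_f² − 1/n_i² = 0.68238464 / 13.6057 = 0.050154321

Since 1/n_i² must be positive, we need 1/n_f² > 0.050154321, i.e. n_f ≤ 4. For each allowed n_f, solve n_i = (1/n_f² − 0.050154321)^(−1/2) and check whether it is a whole number:
  n_f = 1: 1/n_i² = 1.000000000 − 0.050154321 = 0.949845679 → n_i = 1.026  (not an integer) ✗
  n_f = 2: 1/n_i² = 0.250000000 − 0.050154321 = 0.199845679 → n_i = 2.237  (not an integer) ✗
  n_f = 3: 1/n_i² = 0.111111111 − 0.050154321 = 0.060956790 → n_i = 4.050  (not an integer) ✗
  n_f = 4: 1/n_i² = 0.062500000 − 0.050154321 = 0.012345679 → n_i = 9.000  → integer, n_i = 9 ✓

Only n_f = 4 gives an integer upper level, n_i = 9.

The transition is from n = 9 to n = 4 (emission).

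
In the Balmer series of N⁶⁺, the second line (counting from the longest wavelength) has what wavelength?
9.918532 nm

The lines of a series are numbered from the longest wavelength (smallest ΔE) outward; the second line is the transition from n = n_f + 2 to n_f.
The Balmer series has all transitions ending at n_f = 2.

For N⁶⁺ (Z = 7), the second line (β-line) is the jump from n = 4 to n = 2:
E_4 = -13.6057 × 7² / 4² = -41.66745625 eV
E_2 = -13.6057 × 7² / 2² = -166.66982500 eV
ΔE = E_4 - E_2 = 125.00236875 eV

λ = hc/E = 1239.84 eV·nm / 125.00236875 eV
λ = 9.918532 nm

This is the β-line of the Balmer series in N⁶⁺.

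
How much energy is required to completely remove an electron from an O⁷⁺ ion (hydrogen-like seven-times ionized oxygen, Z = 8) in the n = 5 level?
34.83 eV

The ionization energy is the energy needed to remove the electron completely (n → ∞).

For a hydrogen-like ion with Z = 8, E_n = -13.6057 Z² / n² eV.

At n = 5: E_5 = -13.6057 × 8² / 5² = -34.83059 eV
At n = ∞: E_∞ = 0 eV

Ionization energy = E_∞ - E_5 = 0 - (-34.83059) = 34.83059 eV
Ionization energy ≈ 34.83 eV

This is also called the binding energy of the electron in state n = 5.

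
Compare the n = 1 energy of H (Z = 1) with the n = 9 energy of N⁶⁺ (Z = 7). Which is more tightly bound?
H at n = 1 (E = -13.6057 eV)

Using E_n = -13.6057 Z² / n² eV:

H (Z = 1) at n = 1:
E = -13.6057 × 1² / 1² = -13.6057 × 1 / 1 = -13.6057000 eV

N⁶⁺ (Z = 7) at n = 9:
E = -13.6057 × 7² / 9² = -13.6057 × 49 / 81 = -8.2306086 eV

Since -13.6057000 eV < -8.2306086 eV,
H at n = 1 is more tightly bound (requires more energy to ionize).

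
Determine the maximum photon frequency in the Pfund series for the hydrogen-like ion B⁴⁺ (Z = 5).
3.28984e+15 Hz

The series limit corresponds to the transition from n = ∞ to n = 5.
This is the highest energy (shortest wavelength) transition in the Pfund series.

E_∞ = 0 eV
E_5 = -13.6057 × 5² / 5² = -13.6057000 eV

Energy at series limit:
ΔE = E_∞ - E_5 = 0 - (-13.6057000) = 13.6057000 eV
E = 13.6057000 eV × (1.602177 × 10⁻¹⁹ J/eV) = 2.1798740e-18 J
f = E/h = 2.1798740e-18 J / (6.62607 × 10⁻³⁴ J·s) = 3.28984e+15 Hz

This energy equals the ionization energy from the n = 5 state of B⁴⁺.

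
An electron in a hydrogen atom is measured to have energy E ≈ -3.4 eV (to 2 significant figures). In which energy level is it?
n = 2

The exact energy levels follow E_n = -13.6057 eV / n².

The measured value (-3.4 eV) is reported to only 2 significant figures, so we must test candidate n values and see which one matches to that precision.

Candidate energies:
  n = 1:  E = -13.6057/1² = -13.60570 eV
  n = 2:  E = -13.6057/2² = -3.40143 eV  ← matches
  n = 3:  E = -13.6057/3² = -1.51174 eV
  n = 4:  E = -13.6057/4² = -0.85036 eV

Checking against the measurement of -3.4 eV (2 sig figs), only n = 2 agrees:
E_2 = -3.40143 eV, which rounds to -3.4 eV ✓

Therefore n = 2.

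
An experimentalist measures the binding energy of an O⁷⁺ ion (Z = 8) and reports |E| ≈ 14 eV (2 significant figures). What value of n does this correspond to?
n = 8

The exact energy levels follow E_n = -13.6057 Z² / n² eV with Z = 8.

The measured value (-14 eV) is reported to only 2 significant figures, so we must test candidate n values and see which one matches to that precision.

Candidate energies:
  n = 6:  E = -13.6057 × 8² / 6² = -24.187911 eV
  n = 7:  E = -13.6057 × 8² / 7² = -17.770710 eV
  n = 8:  E = -13.6057 × 8² / 8² = -13.605700 eV  ← matches
  n = 9:  E = -13.6057 × 8² / 9² = -10.750183 eV
  n = 10:  E = -13.6057 × 8² / 10² = -8.707648 eV

Checking against the measurement of -14 eV (2 sig figs), only n = 8 agrees:
E_8 = -13.605700 eV, which rounds to -14 eV ✓

Therefore n = 8.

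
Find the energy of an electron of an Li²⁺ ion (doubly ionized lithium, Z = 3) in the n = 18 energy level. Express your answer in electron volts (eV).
-0.377936 eV

The energy levels of a hydrogen-like atom are given by:
E_n = -13.6057 Z² / n² eV  (with Z = 3 for Li²⁺)

For n = 18:
E_18 = -13.6057 × 3² / 18²
E_18 = -13.6057 × 9 / 324
E_18 = -0.377936 eV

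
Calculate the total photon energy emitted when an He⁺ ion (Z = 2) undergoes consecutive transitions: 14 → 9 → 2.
13.328 eV

The energy levels of He⁺ are E_n = -13.6057 × 2² / n² eV.

First transition (14 → 9):
ΔE₁ = |E_9 - E_14|
ΔE₁ = |-0.671886420 - (-0.277667347)| = 0.394219 eV

Second transition (9 → 2):
ΔE₂ = |E_2 - E_9|
ΔE₂ = |-13.605700000 - (-0.671886420)| = 12.933814 eV

Total energy released:
E_total = ΔE₁ + ΔE₂ = 0.394219 + 12.933814 = 13.328 eV

Note: This equals the direct transition 14 → 2: 13.328 eV ✓
Energy is conserved regardless of the path taken.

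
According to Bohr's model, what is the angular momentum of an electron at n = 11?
1.1600e-33 J·s (or 11ℏ)

In the Bohr model, angular momentum is quantized:
L = nℏ

where ℏ = h/(2π) = 1.054572e-34 J·s

For n = 11:
L = 11 × 1.054572e-34 J·s
L = 1.1600e-33 J·s

This can also be written as L = 11ℏ.
The angular momentum is an integer multiple of the reduced Planck constant.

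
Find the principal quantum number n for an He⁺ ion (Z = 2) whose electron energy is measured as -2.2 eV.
n = 5

The exact energy levels follow E_n = -13.6057 Z² / n² eV with Z = 2.

The measured value (-2.2 eV) is reported to only 2 significant figures, so we must test candidate n values and see which one matches to that precision.

Candidate energies:
  n = 3:  E = -13.6057 × 2² / 3² = -6.04698 eV
  n = 4:  E = -13.6057 × 2² / 4² = -3.40143 eV
  n = 5:  E = -13.6057 × 2² / 5² = -2.17691 eV  ← matches
  n = 6:  E = -13.6057 × 2² / 6² = -1.51174 eV
  n = 7:  E = -13.6057 × 2² / 7² = -1.11067 eV

Checking against the measurement of -2.2 eV (2 sig figs), only n = 5 agrees:
E_5 = -2.17691 eV, which rounds to -2.2 eV ✓

Therefore n = 5.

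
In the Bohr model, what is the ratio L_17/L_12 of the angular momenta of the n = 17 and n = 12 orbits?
1.4167

In the Bohr model, L_n = nℏ, so the ratio is purely the ratio of quantum numbers:

L_17/L_12 = 17ℏ / 12ℏ = 17/12 = 1.4167

The angular momentum scales linearly with n.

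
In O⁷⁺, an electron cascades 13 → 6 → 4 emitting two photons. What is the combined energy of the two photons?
49.2703 eV

The energy levels of O⁷⁺ are E_n = -13.6057 × 8² / n² eV.

First transition (13 → 6):
ΔE₁ = |E_6 - E_13|
ΔE₁ = |-24.1879111111 - (-5.1524544379)| = 19.0354567 eV

Second transition (6 → 4):
ΔE₂ = |E_4 - E_6|
ΔE₂ = |-54.4228000000 - (-24.1879111111)| = 30.2348889 eV

Total energy released:
E_total = ΔE₁ + ΔE₂ = 19.0354567 + 30.2348889 = 49.2703 eV

Note: This equals the direct transition 13 → 4: 49.2703 eV ✓
Energy is conserved regardless of the path taken.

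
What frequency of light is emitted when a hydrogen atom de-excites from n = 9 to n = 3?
3.24923e+14 Hz

First, find the transition energy:
E_9 = -13.6057 / 9² = -0.16797160 eV
E_3 = -13.6057 / 3² = -1.51174444 eV
|ΔE| = |E_3 - E_9| = 1.34377284 eV

Convert to Joules: E = 1.34377284 eV × (1.602177 × 10⁻¹⁹ J/eV) = 2.1529619e-19 J

Using E = hf:
f = E/h = 2.1529619e-19 J / (6.62607 × 10⁻³⁴ J·s)
f = 3.24923e+14 Hz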